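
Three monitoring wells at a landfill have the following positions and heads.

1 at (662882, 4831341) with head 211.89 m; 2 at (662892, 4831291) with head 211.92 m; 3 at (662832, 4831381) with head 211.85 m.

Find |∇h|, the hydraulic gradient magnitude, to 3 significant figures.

0.000648

With h = a·x + b·y + c and 1 as origin, the differences give:
  10·a + (-50)·b = +0.03
  (-50)·a + 40·b = -0.04
Eliminate b (×40 and ×(-50), subtract): -2100·a = -0.800 → a = ∂h/∂x = +0.0003810
Back-substitute: b = ∂h/∂y = -0.0005238.
|∇h| = √(0.0003810² + -0.0005238²) = 0.0006477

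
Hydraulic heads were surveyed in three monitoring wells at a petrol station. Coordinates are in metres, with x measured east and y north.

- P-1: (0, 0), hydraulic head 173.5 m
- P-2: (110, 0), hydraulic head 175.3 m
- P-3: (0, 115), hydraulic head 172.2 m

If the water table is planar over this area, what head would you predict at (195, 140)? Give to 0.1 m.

175.1 m

∂h/∂x = (175.3 − 173.5) / (110 − 0) = +0.01636
∂h/∂y = (172.2 − 173.5) / (115 − 0) = -0.01130
h(195, 140) = 173.5 + (+0.01636)·(195) + (-0.01130)·(140) = 173.5 +3.191 -1.583 = 175.108 m.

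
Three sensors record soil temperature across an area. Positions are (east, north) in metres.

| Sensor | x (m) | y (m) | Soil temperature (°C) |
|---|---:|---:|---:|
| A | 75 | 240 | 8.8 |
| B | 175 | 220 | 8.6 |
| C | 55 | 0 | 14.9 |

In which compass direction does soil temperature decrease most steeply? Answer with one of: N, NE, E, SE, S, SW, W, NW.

Differences from A: to B (Δx, Δy, Δh) = (100, -20, -0.2); to C = (-20, -240, +6.1).
Determinant of the coordinate differences = 100·(-240) − (-20)·(-20) = -24400.
∂T/∂x = [(-0.2)·(-240) − (+6.1)·(-20)] / -24400 = -0.006967
∂T/∂y = [100·(+6.1) − (-20)·(-0.2)] / -24400 = -0.02484
Steepest decrease is along −∇f = (+0.006967 E, +0.02484 N) → north.

N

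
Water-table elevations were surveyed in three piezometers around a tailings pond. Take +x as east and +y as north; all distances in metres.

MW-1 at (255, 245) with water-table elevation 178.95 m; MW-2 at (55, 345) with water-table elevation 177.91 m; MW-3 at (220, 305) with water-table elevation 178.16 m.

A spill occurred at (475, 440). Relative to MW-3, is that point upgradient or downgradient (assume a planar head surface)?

downgradient

With h = a·x + b·y + c and MW-1 as origin, the differences give:
  (-200)·a + 100·b = -1.04
  (-35)·a + 60·b = -0.79
Eliminate b (×60 and ×100, subtract): -8500·a = 16.600 → a = ∂h/∂x = -0.001953
Back-substitute: b = ∂h/∂y = -0.01431.
Head at (475, 440) = 178.95 + (-0.001953)·(220) + (-0.01431)·(195) = 175.73 m.
That is lower than the 178.16 m at MW-3, so the point is downgradient.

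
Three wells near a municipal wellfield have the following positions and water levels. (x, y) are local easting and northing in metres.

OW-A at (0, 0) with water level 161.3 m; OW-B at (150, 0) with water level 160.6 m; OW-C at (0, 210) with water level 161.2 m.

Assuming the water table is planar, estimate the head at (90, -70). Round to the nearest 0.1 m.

∂h/∂x = (160.6 − 161.3) / (150 − 0) = -0.004667
∂h/∂y = (161.2 − 161.3) / (210 − 0) = -0.0004762
h(90, -70) = 161.3 + (-0.004667)·(90) + (-0.0004762)·(-70) = 161.3 -0.420 +0.033 = 160.913 m.

160.9 m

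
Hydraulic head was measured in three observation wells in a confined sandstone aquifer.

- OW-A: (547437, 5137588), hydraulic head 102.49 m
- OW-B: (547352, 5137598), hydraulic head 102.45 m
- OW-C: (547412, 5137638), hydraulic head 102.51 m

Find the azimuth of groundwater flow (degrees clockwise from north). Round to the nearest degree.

Taking OW-A as reference: OW-B−OW-A = (-85, 10, -0.04); OW-C−OW-A = (-25, 50, +0.02).
Solve a·Δx + b·Δy = Δh: det = (-85)·50 − (-25)·10 = -4000.
∂h/∂x = [(-0.04)·50 − (+0.02)·10] / -4000 = +0.0005500
∂h/∂y = [(-85)·(+0.02) − (-25)·(-0.04)] / -4000 = +0.0006750
Flow direction (−∇h) has components (-0.0005500 E, -0.0006750 N).
Azimuth = atan2(E, N) = atan2(-0.0005500, -0.0006750) = 219.2° ≈ 219°.

219°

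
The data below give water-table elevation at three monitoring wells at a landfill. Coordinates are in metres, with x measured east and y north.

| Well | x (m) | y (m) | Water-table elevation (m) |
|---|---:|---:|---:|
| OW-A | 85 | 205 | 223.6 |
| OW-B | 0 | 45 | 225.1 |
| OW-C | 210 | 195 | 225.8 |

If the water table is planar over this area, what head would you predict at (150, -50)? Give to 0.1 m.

229.2 m

Taking OW-A as reference: OW-B−OW-A = (-85, -160, +1.5); OW-C−OW-A = (125, -10, +2.2).
Determinant of the coordinate differences = (-85)·(-10) − 125·(-160) = 20850.
∂h/∂x = [(+1.5)·(-10) − (+2.2)·(-160)] / 20850 = +0.01616
∂h/∂y = [(-85)·(+2.2) − 125·(+1.5)] / 20850 = -0.01796
h(150, -50) = 223.6 + (+0.01616)·(65) + (-0.01796)·(-255) = 223.6 +1.051 +4.580 = 229.231 m.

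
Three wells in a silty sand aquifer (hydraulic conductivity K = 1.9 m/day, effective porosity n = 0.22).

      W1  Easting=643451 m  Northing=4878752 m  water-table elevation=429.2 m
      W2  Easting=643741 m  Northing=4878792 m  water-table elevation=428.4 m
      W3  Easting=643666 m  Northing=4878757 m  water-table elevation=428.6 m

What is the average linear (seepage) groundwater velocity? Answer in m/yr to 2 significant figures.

8.9 m/yr

With h = a·x + b·y + c and W1 as origin, the differences give:
  290·a + 40·b = -0.8
  215·a + 5·b = -0.6
Eliminate b (×5 and ×40, subtract): -7150·a = 20.00 → a = ∂h/∂x = -0.002797
Back-substitute: b = ∂h/∂y = +0.0002797.
|∇h| = √(-0.002797² + 0.0002797²) = 0.002811
Seepage velocity v = K·i/n = 1.9 × 0.002811 / 0.22 = 0.02428 m/day = 8.868 m/yr.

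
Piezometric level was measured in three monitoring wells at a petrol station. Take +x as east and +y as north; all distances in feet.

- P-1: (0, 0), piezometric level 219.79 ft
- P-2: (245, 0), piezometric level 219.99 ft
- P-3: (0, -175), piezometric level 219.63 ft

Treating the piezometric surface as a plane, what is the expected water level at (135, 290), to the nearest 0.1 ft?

220.2 ft

∂h/∂x = (219.99 − 219.79) / (245 − 0) = +0.0008163
∂h/∂y = (219.63 − 219.79) / (-175 − 0) = +0.0009143
h(135, 290) = 219.79 + (+0.0008163)·(135) + (+0.0009143)·(290) = 219.79 +0.110 +0.265 = 220.165 ft.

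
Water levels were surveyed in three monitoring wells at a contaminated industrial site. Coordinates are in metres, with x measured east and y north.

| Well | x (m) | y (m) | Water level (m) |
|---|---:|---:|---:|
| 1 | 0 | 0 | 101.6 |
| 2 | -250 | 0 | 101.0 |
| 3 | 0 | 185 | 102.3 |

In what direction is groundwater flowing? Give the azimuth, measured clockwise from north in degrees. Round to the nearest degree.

∂h/∂x = (101.0 − 101.6) / (-250 − 0) = +0.002400
∂h/∂y = (102.3 − 101.6) / (185 − 0) = +0.003784
Flow direction (−∇h) has components (-0.002400 E, -0.003784 N).
Azimuth = atan2(E, N) = atan2(-0.002400, -0.003784) = 212.4° ≈ 212°.

212°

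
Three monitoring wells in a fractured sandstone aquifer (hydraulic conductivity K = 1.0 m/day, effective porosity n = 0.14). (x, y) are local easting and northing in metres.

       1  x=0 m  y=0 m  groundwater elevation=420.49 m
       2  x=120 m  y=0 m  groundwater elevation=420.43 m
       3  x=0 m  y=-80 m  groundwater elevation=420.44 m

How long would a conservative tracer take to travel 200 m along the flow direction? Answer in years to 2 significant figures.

∂h/∂x = (420.43 − 420.49) / (120 − 0) = -0.0005000
∂h/∂y = (420.44 − 420.49) / (-80 − 0) = +0.0006250
|∇h| = √(-0.0005000² + 0.0006250²) = 0.0008004
Seepage velocity v = K·i/n = 1.0 × 0.0008004 / 0.14 = 0.005717 m/day.
t = 200 / 0.005717 = 3.498e+04 days = 95.8 years.

96 years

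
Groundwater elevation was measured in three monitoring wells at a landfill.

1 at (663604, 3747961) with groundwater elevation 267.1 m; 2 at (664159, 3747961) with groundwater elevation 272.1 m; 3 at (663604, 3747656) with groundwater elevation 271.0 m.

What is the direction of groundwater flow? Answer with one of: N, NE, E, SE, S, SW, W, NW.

∂h/∂x = (272.1 − 267.1) / (664159 − 663604) = +0.009009
∂h/∂y = (271.0 − 267.1) / (3747656 − 3747961) = -0.01279
Flow = −∇h = (-0.009009 east, +0.01279 north), which points northwest.

NW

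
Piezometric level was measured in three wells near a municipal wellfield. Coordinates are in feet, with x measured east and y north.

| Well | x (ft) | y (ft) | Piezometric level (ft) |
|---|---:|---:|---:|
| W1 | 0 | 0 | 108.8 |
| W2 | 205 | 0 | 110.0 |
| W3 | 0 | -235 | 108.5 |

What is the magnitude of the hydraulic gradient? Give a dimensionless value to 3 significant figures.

0.00599

∂h/∂x = (110.0 − 108.8) / (205 − 0) = +0.005854
∂h/∂y = (108.5 − 108.8) / (-235 − 0) = +0.001277
|∇h| = √(0.005854² + 0.001277²) = 0.005992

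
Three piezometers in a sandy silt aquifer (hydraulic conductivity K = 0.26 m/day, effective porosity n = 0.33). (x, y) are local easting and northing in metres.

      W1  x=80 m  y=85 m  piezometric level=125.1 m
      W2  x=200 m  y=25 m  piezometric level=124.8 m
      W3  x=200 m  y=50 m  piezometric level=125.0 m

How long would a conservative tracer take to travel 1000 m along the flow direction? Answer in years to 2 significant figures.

430 years

Taking W1 as reference: W2−W1 = (120, -60, -0.3); W3−W1 = (120, -35, -0.1).
Determinant of the coordinate differences = 120·(-35) − 120·(-60) = 3000.
∂h/∂x = [(-0.3)·(-35) − (-0.1)·(-60)] / 3000 = +0.001500
∂h/∂y = [120·(-0.1) − 120·(-0.3)] / 3000 = +0.008000
|∇h| = √(0.001500² + 0.008000²) = 0.008139
Seepage velocity v = K·i/n = 0.26 × 0.008139 / 0.33 = 0.006413 m/day.
t = 1000 / 0.006413 = 1.559e+05 days = 427 years.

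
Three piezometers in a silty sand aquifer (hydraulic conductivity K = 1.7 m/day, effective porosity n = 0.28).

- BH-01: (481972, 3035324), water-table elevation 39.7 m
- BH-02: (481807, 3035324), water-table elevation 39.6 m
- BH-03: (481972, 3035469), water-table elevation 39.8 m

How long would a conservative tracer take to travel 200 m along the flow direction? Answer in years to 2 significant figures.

98 years

∂h/∂x = (39.6 − 39.7) / (481807 − 481972) = +0.0006061
∂h/∂y = (39.8 − 39.7) / (3035469 − 3035324) = +0.0006897
|∇h| = √(0.0006061² + 0.0006897²) = 0.0009182
Seepage velocity v = K·i/n = 1.7 × 0.0009182 / 0.28 = 0.005575 m/day.
t = 200 / 0.005575 = 3.587e+04 days = 98.2 years.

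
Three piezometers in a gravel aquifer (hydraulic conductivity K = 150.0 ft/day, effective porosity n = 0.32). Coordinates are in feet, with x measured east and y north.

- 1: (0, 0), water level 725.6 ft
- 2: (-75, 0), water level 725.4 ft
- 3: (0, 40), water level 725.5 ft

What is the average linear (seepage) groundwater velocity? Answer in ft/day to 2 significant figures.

1.7 ft/day

∂h/∂x = (725.4 − 725.6) / (-75 − 0) = +0.002667
∂h/∂y = (725.5 − 725.6) / (40 − 0) = -0.002500
|∇h| = √(0.002667² + -0.002500²) = 0.003656
Seepage velocity v = K·i/n = 150.0 × 0.003656 / 0.32 = 1.714 ft/day.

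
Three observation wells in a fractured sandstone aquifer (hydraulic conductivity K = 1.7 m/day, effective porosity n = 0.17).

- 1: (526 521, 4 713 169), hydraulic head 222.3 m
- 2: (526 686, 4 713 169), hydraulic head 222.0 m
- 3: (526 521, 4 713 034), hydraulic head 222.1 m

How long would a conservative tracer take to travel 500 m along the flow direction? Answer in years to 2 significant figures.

58 years

∂h/∂x = (222.0 − 222.3) / (526686 − 526521) = -0.001818
∂h/∂y = (222.1 − 222.3) / (4713034 − 4713169) = +0.001481
|∇h| = √(-0.001818² + 0.001481²) = 0.002345
Seepage velocity v = K·i/n = 1.7 × 0.002345 / 0.17 = 0.02345 m/day.
t = 500 / 0.02345 = 2.132e+04 days = 58.4 years.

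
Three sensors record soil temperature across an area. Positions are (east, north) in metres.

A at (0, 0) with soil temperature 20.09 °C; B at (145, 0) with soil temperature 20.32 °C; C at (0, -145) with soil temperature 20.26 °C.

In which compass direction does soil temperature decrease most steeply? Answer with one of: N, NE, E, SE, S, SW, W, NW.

NW

∂T/∂x = (20.32 − 20.09) / (145 − 0) = +0.001586
∂T/∂y = (20.26 − 20.09) / (-145 − 0) = -0.001172
Steepest decrease is along −∇f = (-0.001586 E, +0.001172 N) → northwest.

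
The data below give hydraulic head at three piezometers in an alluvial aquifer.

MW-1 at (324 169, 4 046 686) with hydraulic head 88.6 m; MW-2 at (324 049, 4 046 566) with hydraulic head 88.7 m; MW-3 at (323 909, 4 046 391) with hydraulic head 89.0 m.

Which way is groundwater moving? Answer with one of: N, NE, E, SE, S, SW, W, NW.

NW

With h = a·x + b·y + c and MW-1 as origin, the differences give:
  (-120)·a + (-120)·b = +0.1
  (-260)·a + (-295)·b = +0.4
Eliminate b (×(-295) and ×(-120), subtract): 4200·a = 18.50 → a = ∂h/∂x = +0.004405
Back-substitute: b = ∂h/∂y = -0.005238.
Flow = −∇h = (-0.004405 east, +0.005238 north), which points northwest.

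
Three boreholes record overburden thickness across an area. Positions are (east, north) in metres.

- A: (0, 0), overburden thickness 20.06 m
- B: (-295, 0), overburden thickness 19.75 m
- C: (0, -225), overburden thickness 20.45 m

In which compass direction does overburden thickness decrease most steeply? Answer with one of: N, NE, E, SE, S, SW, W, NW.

∂d/∂x = (19.75 − 20.06) / (-295 − 0) = +0.001051
∂d/∂y = (20.45 − 20.06) / (-225 − 0) = -0.001733
Steepest decrease is along −∇f = (-0.001051 E, +0.001733 N) → northwest.

NW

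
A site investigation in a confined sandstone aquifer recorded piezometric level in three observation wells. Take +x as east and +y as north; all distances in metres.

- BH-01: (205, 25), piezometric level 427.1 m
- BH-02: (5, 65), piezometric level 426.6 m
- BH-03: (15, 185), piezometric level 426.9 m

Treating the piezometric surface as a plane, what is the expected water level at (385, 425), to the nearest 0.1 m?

428.5 m

Differences from BH-01: to BH-02 (Δx, Δy, Δh) = (-200, 40, -0.5); to BH-03 = (-190, 160, -0.2).
Determinant of the coordinate differences = (-200)·160 − (-190)·40 = -24400.
∂h/∂x = [(-0.5)·160 − (-0.2)·40] / -24400 = +0.002951
∂h/∂y = [(-200)·(-0.2) − (-190)·(-0.5)] / -24400 = +0.002254
h(385, 425) = 427.1 + (+0.002951)·(180) + (+0.002254)·(400) = 427.1 +0.531 +0.902 = 428.533 m.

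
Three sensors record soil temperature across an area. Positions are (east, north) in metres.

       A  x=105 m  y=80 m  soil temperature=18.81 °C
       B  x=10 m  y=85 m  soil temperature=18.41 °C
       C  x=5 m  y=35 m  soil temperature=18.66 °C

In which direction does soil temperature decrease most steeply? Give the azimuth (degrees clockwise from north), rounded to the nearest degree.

With T = a·x + b·y + c and A as origin, the differences give:
  (-95)·a + 5·b = -0.40
  (-100)·a + (-45)·b = -0.15
Eliminate b (×(-45) and ×5, subtract): 4775·a = 18.750 → a = ∂T/∂x = +0.003927
Back-substitute: b = ∂T/∂y = -0.005393.
Steepest decrease is along −∇f: components (-0.003927 E, +0.005393 N).
Azimuth = atan2(-0.003927, +0.005393) = 323.9° ≈ 324°.

324°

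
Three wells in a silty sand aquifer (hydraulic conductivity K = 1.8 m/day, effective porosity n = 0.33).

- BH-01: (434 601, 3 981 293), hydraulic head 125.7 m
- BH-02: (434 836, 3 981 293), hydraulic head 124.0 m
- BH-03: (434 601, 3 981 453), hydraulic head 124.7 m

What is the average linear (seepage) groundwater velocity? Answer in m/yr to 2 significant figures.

19 m/yr

∂h/∂x = (124.0 − 125.7) / (434836 − 434601) = -0.007234
∂h/∂y = (124.7 − 125.7) / (3981453 − 3981293) = -0.006250
|∇h| = √(-0.007234² + -0.006250²) = 0.00956
Seepage velocity v = K·i/n = 1.8 × 0.00956 / 0.33 = 0.05215 m/day = 19.05 m/yr.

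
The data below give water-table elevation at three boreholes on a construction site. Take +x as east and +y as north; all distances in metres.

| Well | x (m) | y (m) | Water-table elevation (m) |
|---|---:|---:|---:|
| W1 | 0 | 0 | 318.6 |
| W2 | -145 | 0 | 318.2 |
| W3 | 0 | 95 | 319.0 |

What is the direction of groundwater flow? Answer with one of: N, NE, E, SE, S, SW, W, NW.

∂h/∂x = (318.2 − 318.6) / (-145 − 0) = +0.002759
∂h/∂y = (319.0 − 318.6) / (95 − 0) = +0.004211
Flow = −∇h = (-0.002759 east, -0.004211 north), which points southwest.

SW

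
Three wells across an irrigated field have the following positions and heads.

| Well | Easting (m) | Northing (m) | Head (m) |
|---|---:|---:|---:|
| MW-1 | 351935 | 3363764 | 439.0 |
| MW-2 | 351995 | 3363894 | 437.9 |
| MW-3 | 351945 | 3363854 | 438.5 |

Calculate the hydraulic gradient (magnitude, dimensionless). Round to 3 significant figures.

0.00950

With h = a·x + b·y + c and MW-1 as origin, the differences give:
  60·a + 130·b = -1.1
  10·a + 90·b = -0.5
Eliminate b (×90 and ×130, subtract): 4100·a = -34.00 → a = ∂h/∂x = -0.008293
Back-substitute: b = ∂h/∂y = -0.004634.
|∇h| = √(-0.008293² + -0.004634²) = 0.0095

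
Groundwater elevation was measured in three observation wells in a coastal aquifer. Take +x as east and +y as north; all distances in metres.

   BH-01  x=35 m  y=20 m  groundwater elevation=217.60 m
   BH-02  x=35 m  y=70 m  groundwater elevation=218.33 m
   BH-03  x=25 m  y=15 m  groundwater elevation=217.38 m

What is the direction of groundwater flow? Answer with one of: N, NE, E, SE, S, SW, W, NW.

Taking BH-01 as reference: BH-02−BH-01 = (0, 50, +0.73); BH-03−BH-01 = (-10, -5, -0.22).
Determinant of the coordinate differences = 0·(-5) − (-10)·50 = 500.
∂h/∂x = [(+0.73)·(-5) − (-0.22)·50] / 500 = +0.01470
∂h/∂y = [0·(-0.22) − (-10)·(+0.73)] / 500 = +0.01460
Flow = −∇h = (-0.01470 east, -0.01460 north), which points southwest.

SW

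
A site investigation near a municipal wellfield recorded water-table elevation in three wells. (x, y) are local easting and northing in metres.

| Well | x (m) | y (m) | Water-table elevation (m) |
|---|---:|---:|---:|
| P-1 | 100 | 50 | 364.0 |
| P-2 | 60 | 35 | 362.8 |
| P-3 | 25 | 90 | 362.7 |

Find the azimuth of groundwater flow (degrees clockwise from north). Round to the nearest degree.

Three-point gradient (reference P-1): Δ to P-2 = (-40, -15, -1.2), Δ to P-3 = (-75, 40, -1.3).
∂h/∂x = +0.02477, ∂h/∂y = +0.01394 (det = -2725).
Flow direction (−∇h) has components (-0.02477 E, -0.01394 N).
Azimuth = atan2(E, N) = atan2(-0.02477, -0.01394) = 240.6° ≈ 241°.

241°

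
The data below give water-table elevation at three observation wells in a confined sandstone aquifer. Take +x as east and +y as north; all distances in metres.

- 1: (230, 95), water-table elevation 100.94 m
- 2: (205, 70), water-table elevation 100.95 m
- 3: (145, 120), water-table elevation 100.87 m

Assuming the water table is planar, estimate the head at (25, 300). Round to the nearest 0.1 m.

Taking 1 as reference: 2−1 = (-25, -25, +0.01); 3−1 = (-85, 25, -0.07).
Solve a·Δx + b·Δy = Δh: det = (-25)·25 − (-85)·(-25) = -2750.
∂h/∂x = [(+0.01)·25 − (-0.07)·(-25)] / -2750 = +0.0005455
∂h/∂y = [(-25)·(-0.07) − (-85)·(+0.01)] / -2750 = -0.0009455
h(25, 300) = 100.94 + (+0.0005455)·(-205) + (-0.0009455)·(205) = 100.94 -0.112 -0.194 = 100.634 m.

100.6 m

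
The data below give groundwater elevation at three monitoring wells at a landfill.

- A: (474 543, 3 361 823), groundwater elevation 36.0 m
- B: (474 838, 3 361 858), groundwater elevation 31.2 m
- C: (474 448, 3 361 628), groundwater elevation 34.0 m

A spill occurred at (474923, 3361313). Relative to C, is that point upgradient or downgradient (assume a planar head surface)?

Taking A as reference: B−A = (295, 35, -4.8); C−A = (-95, -195, -2.0).
Determinant of the coordinate differences = 295·(-195) − (-95)·35 = -54200.
∂h/∂x = [(-4.8)·(-195) − (-2.0)·35] / -54200 = -0.01856
∂h/∂y = [295·(-2.0) − (-95)·(-4.8)] / -54200 = +0.01930
Head at (474923, 3361313) = 36.0 + (-0.01856)·(380) + (+0.01930)·(-510) = 19.10 m.
That is lower than the 34.0 m at C, so the point is downgradient.

downgradient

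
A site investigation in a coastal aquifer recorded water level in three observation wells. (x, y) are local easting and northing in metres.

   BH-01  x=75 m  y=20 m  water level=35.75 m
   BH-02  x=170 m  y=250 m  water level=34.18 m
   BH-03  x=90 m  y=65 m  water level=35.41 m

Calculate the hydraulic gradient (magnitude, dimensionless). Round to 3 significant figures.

0.0140

Three-point gradient (reference BH-01): Δ to BH-02 = (95, 230, -1.57), Δ to BH-03 = (15, 45, -0.34).
∂h/∂x = +0.009152, ∂h/∂y = -0.01061 (det = 825).
|∇h| = √(0.009152² + -0.01061²) = 0.01401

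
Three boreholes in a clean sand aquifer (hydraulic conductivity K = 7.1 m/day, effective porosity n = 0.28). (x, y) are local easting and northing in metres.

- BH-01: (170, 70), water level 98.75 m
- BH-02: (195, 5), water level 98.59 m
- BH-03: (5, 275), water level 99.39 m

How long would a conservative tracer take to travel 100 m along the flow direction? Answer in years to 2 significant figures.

Taking BH-01 as reference: BH-02−BH-01 = (25, -65, -0.16); BH-03−BH-01 = (-165, 205, +0.64).
Determinant of the coordinate differences = 25·205 − (-165)·(-65) = -5600.
∂h/∂x = [(-0.16)·205 − (+0.64)·(-65)] / -5600 = -0.001571
∂h/∂y = [25·(+0.64) − (-165)·(-0.16)] / -5600 = +0.001857
|∇h| = √(-0.001571² + 0.001857²) = 0.002432
Seepage velocity v = K·i/n = 7.1 × 0.002432 / 0.28 = 0.06167 m/day.
t = 100 / 0.06167 = 1622 days = 4.44 years.

4.4 years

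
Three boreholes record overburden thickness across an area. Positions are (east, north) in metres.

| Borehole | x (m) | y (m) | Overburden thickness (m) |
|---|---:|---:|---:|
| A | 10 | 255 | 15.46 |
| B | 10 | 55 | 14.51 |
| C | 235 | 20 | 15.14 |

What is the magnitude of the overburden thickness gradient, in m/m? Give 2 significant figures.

Differences from A: to B (Δx, Δy, Δh) = (0, -200, -0.95); to C = (225, -235, -0.32).
Solve a·Δx + b·Δy = Δd: det = 0·(-235) − 225·(-200) = 45000.
∂d/∂x = [(-0.95)·(-235) − (-0.32)·(-200)] / 45000 = +0.003539
∂d/∂y = [0·(-0.32) − 225·(-0.95)] / 45000 = +0.004750
|∇f| = √(0.003539² + 0.004750²) = 0.005923 m/m

0.0059 m/m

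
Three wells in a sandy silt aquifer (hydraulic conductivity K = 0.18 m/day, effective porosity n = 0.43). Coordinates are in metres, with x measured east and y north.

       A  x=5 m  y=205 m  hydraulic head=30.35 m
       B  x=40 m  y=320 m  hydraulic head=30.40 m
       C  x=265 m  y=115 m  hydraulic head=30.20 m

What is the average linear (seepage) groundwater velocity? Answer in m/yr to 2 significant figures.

Taking A as reference: B−A = (35, 115, +0.05); C−A = (260, -90, -0.15).
Determinant of the coordinate differences = 35·(-90) − 260·115 = -33050.
∂h/∂x = [(+0.05)·(-90) − (-0.15)·115] / -33050 = -0.0003858
∂h/∂y = [35·(-0.15) − 260·(+0.05)] / -33050 = +0.0005522
|∇h| = √(-0.0003858² + 0.0005522²) = 0.0006736
Seepage velocity v = K·i/n = 0.18 × 0.0006736 / 0.43 = 0.000282 m/day = 0.103 m/yr.

0.10 m/yr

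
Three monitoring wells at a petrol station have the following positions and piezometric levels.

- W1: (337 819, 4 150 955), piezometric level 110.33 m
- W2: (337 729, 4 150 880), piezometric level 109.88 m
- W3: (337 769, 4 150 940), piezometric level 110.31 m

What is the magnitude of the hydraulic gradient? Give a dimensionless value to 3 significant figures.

0.00890

Taking W1 as reference: W2−W1 = (-90, -75, -0.45); W3−W1 = (-50, -15, -0.02).
Solve a·Δx + b·Δy = Δh: det = (-90)·(-15) − (-50)·(-75) = -2400.
∂h/∂x = [(-0.45)·(-15) − (-0.02)·(-75)] / -2400 = -0.002188
∂h/∂y = [(-90)·(-0.02) − (-50)·(-0.45)] / -2400 = +0.008625
|∇h| = √(-0.002188² + 0.008625²) = 0.008898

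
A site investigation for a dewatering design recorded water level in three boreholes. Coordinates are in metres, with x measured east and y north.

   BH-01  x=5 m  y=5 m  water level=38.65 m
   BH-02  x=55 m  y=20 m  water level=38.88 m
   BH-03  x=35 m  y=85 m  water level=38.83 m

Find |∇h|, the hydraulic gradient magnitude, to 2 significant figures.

0.0045

Three-point gradient (reference BH-01): Δ to BH-02 = (50, 15, +0.23), Δ to BH-03 = (30, 80, +0.18).
∂h/∂x = +0.004423, ∂h/∂y = +0.0005915 (det = 3550).
|∇h| = √(0.004423² + 0.0005915²) = 0.004462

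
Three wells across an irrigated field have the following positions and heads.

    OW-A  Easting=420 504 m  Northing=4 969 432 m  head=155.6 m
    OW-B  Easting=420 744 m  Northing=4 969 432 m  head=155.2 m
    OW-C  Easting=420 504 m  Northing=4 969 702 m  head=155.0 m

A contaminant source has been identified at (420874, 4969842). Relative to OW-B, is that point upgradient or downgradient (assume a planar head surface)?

downgradient

∂h/∂x = (155.2 − 155.6) / (420744 − 420504) = -0.001667
∂h/∂y = (155.0 − 155.6) / (4969702 − 4969432) = -0.002222
Head at (420874, 4969842) = 155.6 + (-0.001667)·(370) + (-0.002222)·(410) = 154.07 m.
That is lower than the 155.2 m at OW-B, so the point is downgradient.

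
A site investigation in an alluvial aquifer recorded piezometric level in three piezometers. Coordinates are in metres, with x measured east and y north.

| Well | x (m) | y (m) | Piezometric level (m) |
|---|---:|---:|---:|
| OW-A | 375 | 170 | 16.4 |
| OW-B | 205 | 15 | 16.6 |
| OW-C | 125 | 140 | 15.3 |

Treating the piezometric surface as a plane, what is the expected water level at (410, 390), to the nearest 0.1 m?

Differences from OW-A: to OW-B (Δx, Δy, Δh) = (-170, -155, +0.2); to OW-C = (-250, -30, -1.1).
Solve a·Δx + b·Δy = Δh: det = (-170)·(-30) − (-250)·(-155) = -33650.
∂h/∂x = [(+0.2)·(-30) − (-1.1)·(-155)] / -33650 = +0.005245
∂h/∂y = [(-170)·(-1.1) − (-250)·(+0.2)] / -33650 = -0.007043
h(410, 390) = 16.4 + (+0.005245)·(35) + (-0.007043)·(220) = 16.4 +0.184 -1.549 = 15.034 m.

15.0 m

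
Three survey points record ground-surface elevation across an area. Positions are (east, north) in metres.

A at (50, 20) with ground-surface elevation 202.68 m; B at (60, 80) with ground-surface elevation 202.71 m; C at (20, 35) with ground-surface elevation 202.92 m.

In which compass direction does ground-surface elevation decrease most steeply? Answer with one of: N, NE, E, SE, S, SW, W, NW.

E

With z = a·x + b·y + c and A as origin, the differences give:
  10·a + 60·b = +0.03
  (-30)·a + 15·b = +0.24
Eliminate b (×15 and ×60, subtract): 1950·a = -13.950 → a = ∂z/∂x = -0.007154
Back-substitute: b = ∂z/∂y = +0.001692.
Steepest decrease is along −∇f = (+0.007154 E, -0.001692 N) → east.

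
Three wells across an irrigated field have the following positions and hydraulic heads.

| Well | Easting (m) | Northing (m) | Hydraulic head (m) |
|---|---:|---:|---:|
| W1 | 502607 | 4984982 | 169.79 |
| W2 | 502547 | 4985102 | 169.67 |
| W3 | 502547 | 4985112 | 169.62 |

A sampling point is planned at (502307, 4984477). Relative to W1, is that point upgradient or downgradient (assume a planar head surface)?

Differences from W1: to W2 (Δx, Δy, Δh) = (-60, 120, -0.12); to W3 = (-60, 130, -0.17).
Solve a·Δx + b·Δy = Δh: det = (-60)·130 − (-60)·120 = -600.
∂h/∂x = [(-0.12)·130 − (-0.17)·120] / -600 = -0.008000
∂h/∂y = [(-60)·(-0.17) − (-60)·(-0.12)] / -600 = -0.005000
Head at (502307, 4984477) = 169.79 + (-0.008000)·(-300) + (-0.005000)·(-505) = 174.72 m.
That is higher than the 169.79 m at W1, so the point is upgradient.

upgradient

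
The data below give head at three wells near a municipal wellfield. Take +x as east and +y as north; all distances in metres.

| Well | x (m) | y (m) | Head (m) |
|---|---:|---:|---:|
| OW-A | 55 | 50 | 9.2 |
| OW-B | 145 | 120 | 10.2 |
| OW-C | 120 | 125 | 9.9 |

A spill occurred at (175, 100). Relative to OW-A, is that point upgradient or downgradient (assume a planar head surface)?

With h = a·x + b·y + c and OW-A as origin, the differences give:
  90·a + 70·b = +1.0
  65·a + 75·b = +0.7
Eliminate b (×75 and ×70, subtract): 2200·a = 26.00 → a = ∂h/∂x = +0.01182
Back-substitute: b = ∂h/∂y = -0.0009091.
Head at (175, 100) = 9.2 + (+0.01182)·(120) + (-0.0009091)·(50) = 10.57 m.
That is higher than the 9.2 m at OW-A, so the point is upgradient.

upgradient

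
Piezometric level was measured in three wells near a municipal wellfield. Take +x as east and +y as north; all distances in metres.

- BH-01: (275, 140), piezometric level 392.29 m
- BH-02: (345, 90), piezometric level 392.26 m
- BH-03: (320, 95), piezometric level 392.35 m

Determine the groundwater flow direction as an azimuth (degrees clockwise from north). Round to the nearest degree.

Taking BH-01 as reference: BH-02−BH-01 = (70, -50, -0.03); BH-03−BH-01 = (45, -45, +0.06).
Determinant of the coordinate differences = 70·(-45) − 45·(-50) = -900.
∂h/∂x = [(-0.03)·(-45) − (+0.06)·(-50)] / -900 = -0.004833
∂h/∂y = [70·(+0.06) − 45·(-0.03)] / -900 = -0.006167
Flow direction (−∇h) has components (+0.004833 E, +0.006167 N).
Azimuth = atan2(E, N) = atan2(+0.004833, +0.006167) = 38.1° ≈ 038°.

038°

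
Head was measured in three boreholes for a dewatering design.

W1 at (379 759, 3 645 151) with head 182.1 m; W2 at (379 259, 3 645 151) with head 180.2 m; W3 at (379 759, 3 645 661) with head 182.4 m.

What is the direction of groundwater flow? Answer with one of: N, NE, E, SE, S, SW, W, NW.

∂h/∂x = (180.2 − 182.1) / (379259 − 379759) = +0.003800
∂h/∂y = (182.4 − 182.1) / (3645661 − 3645151) = +0.0005882
Flow = −∇h = (-0.003800 east, -0.0005882 north), which points west.

W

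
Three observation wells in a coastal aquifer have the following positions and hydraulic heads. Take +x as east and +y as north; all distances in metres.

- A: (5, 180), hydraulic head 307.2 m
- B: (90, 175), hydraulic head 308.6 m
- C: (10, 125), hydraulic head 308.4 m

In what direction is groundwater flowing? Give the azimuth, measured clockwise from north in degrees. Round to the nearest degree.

Taking A as reference: B−A = (85, -5, +1.4); C−A = (5, -55, +1.2).
Solve a·Δx + b·Δy = Δh: det = 85·(-55) − 5·(-5) = -4650.
∂h/∂x = [(+1.4)·(-55) − (+1.2)·(-5)] / -4650 = +0.01527
∂h/∂y = [85·(+1.2) − 5·(+1.4)] / -4650 = -0.02043
Flow direction (−∇h) has components (-0.01527 E, +0.02043 N).
Azimuth = atan2(E, N) = atan2(-0.01527, +0.02043) = 323.2° ≈ 323°.

323°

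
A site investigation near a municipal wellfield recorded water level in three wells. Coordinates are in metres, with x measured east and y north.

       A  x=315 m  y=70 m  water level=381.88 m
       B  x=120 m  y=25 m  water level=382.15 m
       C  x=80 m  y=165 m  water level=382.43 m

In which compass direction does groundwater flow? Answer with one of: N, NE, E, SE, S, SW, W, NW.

SE

Taking A as reference: B−A = (-195, -45, +0.27); C−A = (-235, 95, +0.55).
Solve a·Δx + b·Δy = Δh: det = (-195)·95 − (-235)·(-45) = -29100.
∂h/∂x = [(+0.27)·95 − (+0.55)·(-45)] / -29100 = -0.001732
∂h/∂y = [(-195)·(+0.55) − (-235)·(+0.27)] / -29100 = +0.001505
Flow = −∇h = (+0.001732 east, -0.001505 north), which points southeast.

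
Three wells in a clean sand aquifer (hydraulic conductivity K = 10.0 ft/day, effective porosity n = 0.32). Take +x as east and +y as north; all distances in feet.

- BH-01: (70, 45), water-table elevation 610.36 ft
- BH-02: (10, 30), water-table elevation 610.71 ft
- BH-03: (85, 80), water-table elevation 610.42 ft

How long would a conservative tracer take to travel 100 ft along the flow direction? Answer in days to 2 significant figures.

380 days

Differences from BH-01: to BH-02 (Δx, Δy, Δh) = (-60, -15, +0.35); to BH-03 = (15, 35, +0.06).
Determinant of the coordinate differences = (-60)·35 − 15·(-15) = -1875.
∂h/∂x = [(+0.35)·35 − (+0.06)·(-15)] / -1875 = -0.007013
∂h/∂y = [(-60)·(+0.06) − 15·(+0.35)] / -1875 = +0.004720
|∇h| = √(-0.007013² + 0.004720²) = 0.008453
Seepage velocity v = K·i/n = 10.0 × 0.008453 / 0.32 = 0.2642 ft/day.
t = 100 / 0.2642 = 378.5 days.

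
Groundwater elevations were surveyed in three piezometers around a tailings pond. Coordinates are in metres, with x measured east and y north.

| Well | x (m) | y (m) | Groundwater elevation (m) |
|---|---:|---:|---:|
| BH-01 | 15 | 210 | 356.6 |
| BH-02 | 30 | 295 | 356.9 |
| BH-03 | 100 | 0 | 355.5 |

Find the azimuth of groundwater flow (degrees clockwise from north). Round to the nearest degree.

144°

Differences from BH-01: to BH-02 (Δx, Δy, Δh) = (15, 85, +0.3); to BH-03 = (85, -210, -1.1).
Determinant of the coordinate differences = 15·(-210) − 85·85 = -10375.
∂h/∂x = [(+0.3)·(-210) − (-1.1)·85] / -10375 = -0.002940
∂h/∂y = [15·(-1.1) − 85·(+0.3)] / -10375 = +0.004048
Flow direction (−∇h) has components (+0.002940 E, -0.004048 N).
Azimuth = atan2(E, N) = atan2(+0.002940, -0.004048) = 144.0° ≈ 144°.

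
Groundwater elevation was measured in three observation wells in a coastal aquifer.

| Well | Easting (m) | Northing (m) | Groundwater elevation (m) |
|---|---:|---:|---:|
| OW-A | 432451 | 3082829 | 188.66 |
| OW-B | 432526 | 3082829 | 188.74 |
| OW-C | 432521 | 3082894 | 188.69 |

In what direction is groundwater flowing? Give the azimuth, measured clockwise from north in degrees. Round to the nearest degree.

303°

Differences from OW-A: to OW-B (Δx, Δy, Δh) = (75, 0, +0.08); to OW-C = (70, 65, +0.03).
Determinant of the coordinate differences = 75·65 − 70·0 = 4875.
∂h/∂x = [(+0.08)·65 − (+0.03)·0] / 4875 = +0.001067
∂h/∂y = [75·(+0.03) − 70·(+0.08)] / 4875 = -0.0006872
Flow direction (−∇h) has components (-0.001067 E, +0.0006872 N).
Azimuth = atan2(E, N) = atan2(-0.001067, +0.0006872) = 302.8° ≈ 303°.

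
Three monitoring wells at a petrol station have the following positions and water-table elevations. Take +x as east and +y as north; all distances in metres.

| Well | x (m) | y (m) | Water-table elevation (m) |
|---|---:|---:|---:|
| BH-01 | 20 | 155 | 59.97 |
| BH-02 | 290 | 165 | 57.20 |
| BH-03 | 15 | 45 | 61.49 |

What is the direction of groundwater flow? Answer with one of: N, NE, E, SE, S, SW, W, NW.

NE

Differences from BH-01: to BH-02 (Δx, Δy, Δh) = (270, 10, -2.77); to BH-03 = (-5, -110, +1.52).
Determinant of the coordinate differences = 270·(-110) − (-5)·10 = -29650.
∂h/∂x = [(-2.77)·(-110) − (+1.52)·10] / -29650 = -0.009764
∂h/∂y = [270·(+1.52) − (-5)·(-2.77)] / -29650 = -0.01337
Flow = −∇h = (+0.009764 east, +0.01337 north), which points northeast.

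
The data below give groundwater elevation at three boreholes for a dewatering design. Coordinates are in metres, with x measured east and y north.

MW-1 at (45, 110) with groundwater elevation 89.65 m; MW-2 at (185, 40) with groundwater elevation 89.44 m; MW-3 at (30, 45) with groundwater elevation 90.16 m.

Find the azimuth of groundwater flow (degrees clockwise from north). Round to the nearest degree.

036°

Taking MW-1 as reference: MW-2−MW-1 = (140, -70, -0.21); MW-3−MW-1 = (-15, -65, +0.51).
Solve a·Δx + b·Δy = Δh: det = 140·(-65) − (-15)·(-70) = -10150.
∂h/∂x = [(-0.21)·(-65) − (+0.51)·(-70)] / -10150 = -0.004862
∂h/∂y = [140·(+0.51) − (-15)·(-0.21)] / -10150 = -0.006724
Flow direction (−∇h) has components (+0.004862 E, +0.006724 N).
Azimuth = atan2(E, N) = atan2(+0.004862, +0.006724) = 35.9° ≈ 036°.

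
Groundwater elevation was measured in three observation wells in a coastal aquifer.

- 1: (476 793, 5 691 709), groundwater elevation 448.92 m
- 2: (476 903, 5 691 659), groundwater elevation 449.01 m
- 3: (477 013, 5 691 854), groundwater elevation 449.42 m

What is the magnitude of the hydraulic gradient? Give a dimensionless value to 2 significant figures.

0.0019

Differences from 1: to 2 (Δx, Δy, Δh) = (110, -50, +0.09); to 3 = (220, 145, +0.50).
Determinant of the coordinate differences = 110·145 − 220·(-50) = 26950.
∂h/∂x = [(+0.09)·145 − (+0.50)·(-50)] / 26950 = +0.001412
∂h/∂y = [110·(+0.50) − 220·(+0.09)] / 26950 = +0.001306
|∇h| = √(0.001412² + 0.001306²) = 0.001923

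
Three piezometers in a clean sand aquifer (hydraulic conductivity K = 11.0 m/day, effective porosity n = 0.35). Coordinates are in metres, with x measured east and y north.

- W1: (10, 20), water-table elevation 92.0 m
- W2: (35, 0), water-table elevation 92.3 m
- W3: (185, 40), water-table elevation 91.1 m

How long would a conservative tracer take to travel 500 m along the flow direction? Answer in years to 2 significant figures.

Differences from W1: to W2 (Δx, Δy, Δh) = (25, -20, +0.3); to W3 = (175, 20, -0.9).
Solve a·Δx + b·Δy = Δh: det = 25·20 − 175·(-20) = 4000.
∂h/∂x = [(+0.3)·20 − (-0.9)·(-20)] / 4000 = -0.003000
∂h/∂y = [25·(-0.9) − 175·(+0.3)] / 4000 = -0.01875
|∇h| = √(-0.003000² + -0.01875²) = 0.01899
Seepage velocity v = K·i/n = 11.0 × 0.01899 / 0.35 = 0.5968 m/day.
t = 500 / 0.5968 = 837.8 days = 2.29 years.

2.3 years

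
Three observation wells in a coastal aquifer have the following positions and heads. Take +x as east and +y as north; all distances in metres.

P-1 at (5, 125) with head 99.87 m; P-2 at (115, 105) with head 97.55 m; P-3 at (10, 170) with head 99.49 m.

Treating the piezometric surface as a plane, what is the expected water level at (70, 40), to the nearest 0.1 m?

With h = a·x + b·y + c and P-1 as origin, the differences give:
  110·a + (-20)·b = -2.32
  5·a + 45·b = -0.38
Eliminate b (×45 and ×(-20), subtract): 5050·a = -112.000 → a = ∂h/∂x = -0.02218
Back-substitute: b = ∂h/∂y = -0.005980.
h(70, 40) = 99.87 + (-0.02218)·(65) + (-0.005980)·(-85) = 99.87 -1.442 +0.508 = 98.937 m.

98.9 m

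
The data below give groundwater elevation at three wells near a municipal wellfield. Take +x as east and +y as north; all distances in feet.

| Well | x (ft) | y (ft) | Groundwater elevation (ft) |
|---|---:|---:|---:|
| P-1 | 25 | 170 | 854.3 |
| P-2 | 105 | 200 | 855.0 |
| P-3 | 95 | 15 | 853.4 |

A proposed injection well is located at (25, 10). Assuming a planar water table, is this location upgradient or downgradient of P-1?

With h = a·x + b·y + c and P-1 as origin, the differences give:
  80·a + 30·b = +0.7
  70·a + (-155)·b = -0.9
Eliminate b (×(-155) and ×30, subtract): -14500·a = -81.50 → a = ∂h/∂x = +0.005621
Back-substitute: b = ∂h/∂y = +0.008345.
Head at (25, 10) = 854.3 + (+0.005621)·(0) + (+0.008345)·(-160) = 852.96 ft.
That is lower than the 854.3 ft at P-1, so the point is downgradient.

downgradient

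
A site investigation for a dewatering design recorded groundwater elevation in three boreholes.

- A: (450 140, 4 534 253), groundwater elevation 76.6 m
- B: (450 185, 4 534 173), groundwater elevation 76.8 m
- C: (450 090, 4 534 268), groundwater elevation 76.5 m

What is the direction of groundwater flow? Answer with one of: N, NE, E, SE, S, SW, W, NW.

Differences from A: to B (Δx, Δy, Δh) = (45, -80, +0.2); to C = (-50, 15, -0.1).
Solve a·Δx + b·Δy = Δh: det = 45·15 − (-50)·(-80) = -3325.
∂h/∂x = [(+0.2)·15 − (-0.1)·(-80)] / -3325 = +0.001504
∂h/∂y = [45·(-0.1) − (-50)·(+0.2)] / -3325 = -0.001654
Flow = −∇h = (-0.001504 east, +0.001654 north), which points northwest.

NW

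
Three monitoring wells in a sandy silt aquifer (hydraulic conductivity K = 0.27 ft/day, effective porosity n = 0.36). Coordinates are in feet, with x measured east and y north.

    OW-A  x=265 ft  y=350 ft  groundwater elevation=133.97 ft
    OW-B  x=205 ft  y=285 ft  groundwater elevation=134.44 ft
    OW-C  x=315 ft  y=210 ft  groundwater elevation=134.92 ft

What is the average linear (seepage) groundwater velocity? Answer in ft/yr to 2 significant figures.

1.9 ft/yr

With h = a·x + b·y + c and OW-A as origin, the differences give:
  (-60)·a + (-65)·b = +0.47
  50·a + (-140)·b = +0.95
Eliminate b (×(-140) and ×(-65), subtract): 11650·a = -4.050 → a = ∂h/∂x = -0.0003476
Back-substitute: b = ∂h/∂y = -0.006910.
|∇h| = √(-0.0003476² + -0.006910²) = 0.006919
Seepage velocity v = K·i/n = 0.27 × 0.006919 / 0.36 = 0.005189 ft/day = 1.895 ft/yr.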